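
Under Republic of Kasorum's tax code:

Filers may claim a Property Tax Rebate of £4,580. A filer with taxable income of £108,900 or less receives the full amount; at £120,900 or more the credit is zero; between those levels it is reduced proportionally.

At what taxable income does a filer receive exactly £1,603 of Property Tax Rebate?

£116,700

£1,603 is 1,603/4,580 of the full £4,580, so 2,977/4,580 of the £12,000 range has been used: income = £108,900 + £12,000 × 2,977/4,580 = £116,700.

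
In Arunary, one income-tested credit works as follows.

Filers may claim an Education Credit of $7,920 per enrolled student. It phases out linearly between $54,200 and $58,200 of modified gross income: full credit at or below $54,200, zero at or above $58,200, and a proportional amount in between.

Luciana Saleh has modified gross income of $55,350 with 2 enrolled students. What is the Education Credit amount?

Education Credit: base = 2 × $7,920 = $15,840. $55,350 is $1,150 into a $4,000 phase-out range, leaving 2,850/4,000 of the credit: $15,840 × 2,850/4,000 = $11,286.

$11,286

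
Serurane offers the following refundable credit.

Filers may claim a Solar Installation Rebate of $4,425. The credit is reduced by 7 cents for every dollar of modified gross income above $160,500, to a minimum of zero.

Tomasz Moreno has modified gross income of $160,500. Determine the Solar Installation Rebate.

Solar Installation Rebate: $160,500 is at or below the $160,500 threshold, so the full $4,425 applies.

$4,425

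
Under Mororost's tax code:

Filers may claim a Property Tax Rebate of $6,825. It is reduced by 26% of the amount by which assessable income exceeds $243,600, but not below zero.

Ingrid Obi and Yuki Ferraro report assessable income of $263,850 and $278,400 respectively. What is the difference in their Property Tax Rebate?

Ingrid ($263,850): Property Tax Rebate: 26% of the $20,250 excess over $243,600 is $5,265; credit = $6,825 − $5,265 = $1,560.
Yuki ($278,400): Property Tax Rebate: 26% of the $34,800 excess over $243,600 is $9,048 ≥ base, so the credit is $0.
Difference: |$1,560 − $0| = $1,560.

$1,560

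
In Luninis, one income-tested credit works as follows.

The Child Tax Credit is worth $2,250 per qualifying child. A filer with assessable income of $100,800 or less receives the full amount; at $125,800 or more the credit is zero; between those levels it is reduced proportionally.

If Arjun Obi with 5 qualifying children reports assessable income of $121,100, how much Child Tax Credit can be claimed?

$2,115

Child Tax Credit: base = 5 × $2,250 = $11,250. $121,100 is $20,300 into a $25,000 phase-out range, leaving 4,700/25,000 of the credit: $11,250 × 4,700/25,000 = $2,115.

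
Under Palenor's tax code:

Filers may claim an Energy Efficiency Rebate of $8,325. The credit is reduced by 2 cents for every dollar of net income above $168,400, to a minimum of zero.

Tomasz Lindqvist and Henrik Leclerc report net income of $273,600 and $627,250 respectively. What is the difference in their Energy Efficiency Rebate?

$6,221

Tomasz ($273,600): Energy Efficiency Rebate: 2% of the $105,200 excess over $168,400 is $2,104; credit = $8,325 − $2,104 = $6,221.
Henrik ($627,250): Energy Efficiency Rebate: 2% of the $458,850 excess over $168,400 is $9,177 ≥ base, so the credit is $0.
Difference: |$6,221 − $0| = $6,221.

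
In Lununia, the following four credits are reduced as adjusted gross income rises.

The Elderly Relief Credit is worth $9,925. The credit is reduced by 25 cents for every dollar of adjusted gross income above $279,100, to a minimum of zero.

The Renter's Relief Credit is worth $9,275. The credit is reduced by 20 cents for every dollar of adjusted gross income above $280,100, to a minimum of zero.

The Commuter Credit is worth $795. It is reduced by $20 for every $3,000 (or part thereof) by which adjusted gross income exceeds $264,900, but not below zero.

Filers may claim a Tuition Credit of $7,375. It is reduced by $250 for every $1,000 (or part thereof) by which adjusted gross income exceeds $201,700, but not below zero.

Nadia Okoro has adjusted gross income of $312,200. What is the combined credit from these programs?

Elderly Relief Credit: 25% of the $33,100 excess over $279,100 is $8,275; credit = $9,925 − $8,275 = $1,650.
Renter's Relief Credit: 20% of the $32,100 excess over $280,100 is $6,420; credit = $9,275 − $6,420 = $2,855.
Commuter Credit: income exceeds $264,900 by $47,300, which is 16 full-or-partial $3,000 increments; reduction = 16 × $20 = $320, leaving $475.
Tuition Credit: income exceeds $201,700 by $110,500 → 111 increments × $250 = $27,750 ≥ base, so the credit is $0.
Total: $1,650 + $2,855 + $475 + $0 = $4,980.

$4,980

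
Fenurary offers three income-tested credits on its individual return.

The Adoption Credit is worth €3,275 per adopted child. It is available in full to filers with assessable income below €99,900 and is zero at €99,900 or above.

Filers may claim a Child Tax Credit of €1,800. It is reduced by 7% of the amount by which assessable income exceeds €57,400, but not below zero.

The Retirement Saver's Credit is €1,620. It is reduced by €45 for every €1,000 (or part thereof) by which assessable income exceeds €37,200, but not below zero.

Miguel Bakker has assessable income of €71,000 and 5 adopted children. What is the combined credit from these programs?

Adoption Credit: base = 5 × €3,275 = €16,375. €71,000 is below the €99,900 cutoff, so the full €16,375 applies.
Child Tax Credit: 7% of the €13,600 excess over €57,400 is €952; credit = €1,800 − €952 = €848.
Retirement Saver's Credit: income exceeds €37,200 by €33,800, which is 34 full-or-partial €1,000 increments; reduction = 34 × €45 = €1,530, leaving €90.
Total: €16,375 + €848 + €90 = €17,313.

€17,313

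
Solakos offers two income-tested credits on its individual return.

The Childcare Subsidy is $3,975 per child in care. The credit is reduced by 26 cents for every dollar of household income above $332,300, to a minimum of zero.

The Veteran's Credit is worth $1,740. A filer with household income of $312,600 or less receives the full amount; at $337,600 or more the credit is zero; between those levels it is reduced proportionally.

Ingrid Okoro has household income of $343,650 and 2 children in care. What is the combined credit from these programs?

$4,999

Childcare Subsidy: base = 2 × $3,975 = $7,950. 26% of the $11,350 excess over $332,300 is $2,951; credit = $7,950 − $2,951 = $4,999.
Veteran's Credit: $343,650 is at or above $337,600, so the credit is $0.
Total: $4,999 + $0 = $4,999.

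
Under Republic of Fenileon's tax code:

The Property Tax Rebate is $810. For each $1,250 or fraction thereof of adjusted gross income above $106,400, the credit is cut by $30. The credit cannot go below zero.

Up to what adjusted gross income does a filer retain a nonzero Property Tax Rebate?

$138,900

After 26 increments the reduction is 26 × $30 = $780, leaving $30; one more increment wipes it out. Increment 26 ends at excess 26 × $1,250 = $32,500, so the highest qualifying income is $106,400 + $32,500 = $138,900.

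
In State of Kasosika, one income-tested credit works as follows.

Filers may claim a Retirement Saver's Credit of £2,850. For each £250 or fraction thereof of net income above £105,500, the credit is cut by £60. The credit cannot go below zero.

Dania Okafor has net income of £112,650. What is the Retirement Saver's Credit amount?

£1,110

Retirement Saver's Credit: income exceeds £105,500 by £7,150, which is 29 full-or-partial £250 increments; reduction = 29 × £60 = £1,740, leaving £1,110.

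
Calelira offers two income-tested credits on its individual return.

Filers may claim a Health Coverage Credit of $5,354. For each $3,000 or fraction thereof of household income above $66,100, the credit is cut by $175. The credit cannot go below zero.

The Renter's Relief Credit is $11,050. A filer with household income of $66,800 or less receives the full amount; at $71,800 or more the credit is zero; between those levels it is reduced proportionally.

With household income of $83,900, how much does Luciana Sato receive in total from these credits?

Health Coverage Credit: income exceeds $66,100 by $17,800, which is 6 full-or-partial $3,000 increments; reduction = 6 × $175 = $1,050, leaving $4,304.
Renter's Relief Credit: $83,900 is at or above $71,800, so the credit is $0.
Total: $4,304 + $0 = $4,304.

$4,304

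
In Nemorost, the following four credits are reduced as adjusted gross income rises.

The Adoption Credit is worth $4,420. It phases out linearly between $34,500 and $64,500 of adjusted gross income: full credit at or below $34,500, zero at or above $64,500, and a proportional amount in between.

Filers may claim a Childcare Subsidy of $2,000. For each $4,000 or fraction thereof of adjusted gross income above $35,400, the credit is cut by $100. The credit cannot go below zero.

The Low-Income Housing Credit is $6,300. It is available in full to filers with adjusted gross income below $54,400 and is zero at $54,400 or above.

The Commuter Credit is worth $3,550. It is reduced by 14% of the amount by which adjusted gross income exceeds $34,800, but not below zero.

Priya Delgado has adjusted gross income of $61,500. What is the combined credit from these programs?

$1,742

Adoption Credit: $61,500 is $27,000 into a $30,000 phase-out range, leaving 3,000/30,000 of the credit: $4,420 × 3,000/30,000 = $442.
Childcare Subsidy: income exceeds $35,400 by $26,100, which is 7 full-or-partial $4,000 increments; reduction = 7 × $100 = $700, leaving $1,300.
Low-Income Housing Credit: $61,500 meets or exceeds the $54,400 cutoff, so the credit is $0.
Commuter Credit: 14% of the $26,700 excess over $34,800 is $3,738 ≥ base, so the credit is $0.
Total: $442 + $1,300 + $0 + $0 = $1,742.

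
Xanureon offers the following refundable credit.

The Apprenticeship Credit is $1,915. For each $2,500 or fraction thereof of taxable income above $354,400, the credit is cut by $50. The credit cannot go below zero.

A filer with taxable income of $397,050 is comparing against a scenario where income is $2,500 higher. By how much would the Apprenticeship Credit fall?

At $397,050 — income exceeds $354,400 by $42,650, which is 18 full-or-partial $2,500 increments; reduction = 18 × $50 = $900, leaving $1,015.
At $399,550 — income exceeds $354,400 by $45,150, which is 19 full-or-partial $2,500 increments; reduction = 19 × $50 = $950, leaving $965.
Lost: $1,015 − $965 = $50.

$50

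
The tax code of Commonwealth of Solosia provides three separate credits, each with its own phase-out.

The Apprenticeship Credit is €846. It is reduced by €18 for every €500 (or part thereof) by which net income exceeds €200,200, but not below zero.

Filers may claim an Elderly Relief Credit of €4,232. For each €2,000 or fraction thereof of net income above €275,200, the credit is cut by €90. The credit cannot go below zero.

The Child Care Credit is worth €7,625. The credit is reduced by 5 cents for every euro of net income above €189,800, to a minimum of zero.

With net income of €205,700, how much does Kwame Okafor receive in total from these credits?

Apprenticeship Credit: income exceeds €200,200 by €5,500, which is 11 full-or-partial €500 increments; reduction = 11 × €18 = €198, leaving €648.
Elderly Relief Credit: €205,700 is at or below the €275,200 threshold, so the full €4,232 applies.
Child Care Credit: 5% of the €15,900 excess over €189,800 is €795; credit = €7,625 − €795 = €6,830.
Total: €648 + €4,232 + €6,830 = €11,710.

€11,710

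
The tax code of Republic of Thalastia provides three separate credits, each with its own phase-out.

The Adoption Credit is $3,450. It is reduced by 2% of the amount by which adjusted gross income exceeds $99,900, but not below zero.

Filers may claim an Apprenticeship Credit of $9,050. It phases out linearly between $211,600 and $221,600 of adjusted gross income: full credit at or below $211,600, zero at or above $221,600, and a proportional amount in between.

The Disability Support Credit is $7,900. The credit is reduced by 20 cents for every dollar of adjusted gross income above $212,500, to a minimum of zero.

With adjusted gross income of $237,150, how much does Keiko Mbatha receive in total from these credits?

Adoption Credit: 2% of the $137,250 excess over $99,900 is $2,745; credit = $3,450 − $2,745 = $705.
Apprenticeship Credit: $237,150 is at or above $221,600, so the credit is $0.
Disability Support Credit: 20% of the $24,650 excess over $212,500 is $4,930; credit = $7,900 − $4,930 = $2,970.
Total: $705 + $0 + $2,970 = $3,675.

$3,675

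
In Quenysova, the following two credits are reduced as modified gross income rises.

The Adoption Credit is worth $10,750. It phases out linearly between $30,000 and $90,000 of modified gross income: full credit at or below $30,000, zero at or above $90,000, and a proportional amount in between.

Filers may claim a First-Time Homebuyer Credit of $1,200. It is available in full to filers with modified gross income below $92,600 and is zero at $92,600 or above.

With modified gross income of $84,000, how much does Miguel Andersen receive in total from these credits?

$2,275

Adoption Credit: $84,000 is $54,000 into a $60,000 phase-out range, leaving 6,000/60,000 of the credit: $10,750 × 6,000/60,000 = $1,075.
First-Time Homebuyer Credit: $84,000 is below the $92,600 cutoff, so the full $1,200 applies.
Total: $1,075 + $1,200 = $2,275.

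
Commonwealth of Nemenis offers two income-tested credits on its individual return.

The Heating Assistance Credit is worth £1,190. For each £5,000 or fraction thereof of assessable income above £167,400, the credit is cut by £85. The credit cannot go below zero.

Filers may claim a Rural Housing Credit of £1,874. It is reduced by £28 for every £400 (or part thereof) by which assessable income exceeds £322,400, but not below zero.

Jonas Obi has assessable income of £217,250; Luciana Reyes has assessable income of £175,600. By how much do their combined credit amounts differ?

£680

Jonas (£217,250): Heating Assistance Credit: income exceeds £167,400 by £49,850, which is 10 full-or-partial £5,000 increments; reduction = 10 × £85 = £850, leaving £340. Rural Housing Credit: £217,250 is at or below the £322,400 threshold, so the full £1,874 applies. total £340 + £1,874 = £2,214
Luciana (£175,600): Heating Assistance Credit: income exceeds £167,400 by £8,200, which is 2 full-or-partial £5,000 increments; reduction = 2 × £85 = £170, leaving £1,020. Rural Housing Credit: £175,600 is at or below the £322,400 threshold, so the full £1,874 applies. total £1,020 + £1,874 = £2,894
Difference: |£2,214 − £2,894| = £680.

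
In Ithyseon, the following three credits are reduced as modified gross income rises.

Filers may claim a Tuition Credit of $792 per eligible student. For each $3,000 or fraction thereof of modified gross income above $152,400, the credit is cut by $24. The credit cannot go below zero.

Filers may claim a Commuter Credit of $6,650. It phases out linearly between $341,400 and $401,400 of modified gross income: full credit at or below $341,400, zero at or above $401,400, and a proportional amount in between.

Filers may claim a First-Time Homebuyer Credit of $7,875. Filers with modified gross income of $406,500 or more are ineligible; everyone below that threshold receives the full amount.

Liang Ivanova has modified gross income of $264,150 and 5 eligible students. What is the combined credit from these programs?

$17,573

Tuition Credit: base = 5 × $792 = $3,960. income exceeds $152,400 by $111,750, which is 38 full-or-partial $3,000 increments; reduction = 38 × $24 = $912, leaving $3,048.
Commuter Credit: $264,150 is at or below the $341,400 threshold, so the full $6,650 applies.
First-Time Homebuyer Credit: $264,150 is below the $406,500 cutoff, so the full $7,875 applies.
Total: $3,048 + $6,650 + $7,875 = $17,573.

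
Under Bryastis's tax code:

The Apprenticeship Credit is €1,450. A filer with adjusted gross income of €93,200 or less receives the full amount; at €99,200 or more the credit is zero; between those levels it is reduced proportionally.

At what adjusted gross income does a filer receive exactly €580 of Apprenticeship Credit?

€96,800

€580 is 580/1,450 of the full €1,450, so 870/1,450 of the €6,000 range has been used: income = €93,200 + €6,000 × 870/1,450 = €96,800.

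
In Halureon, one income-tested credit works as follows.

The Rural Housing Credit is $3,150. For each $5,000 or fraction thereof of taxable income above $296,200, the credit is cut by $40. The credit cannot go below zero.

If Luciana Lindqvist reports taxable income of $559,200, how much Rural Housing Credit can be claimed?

$1,030

Rural Housing Credit: income exceeds $296,200 by $263,000, which is 53 full-or-partial $5,000 increments; reduction = 53 × $40 = $2,120, leaving $1,030.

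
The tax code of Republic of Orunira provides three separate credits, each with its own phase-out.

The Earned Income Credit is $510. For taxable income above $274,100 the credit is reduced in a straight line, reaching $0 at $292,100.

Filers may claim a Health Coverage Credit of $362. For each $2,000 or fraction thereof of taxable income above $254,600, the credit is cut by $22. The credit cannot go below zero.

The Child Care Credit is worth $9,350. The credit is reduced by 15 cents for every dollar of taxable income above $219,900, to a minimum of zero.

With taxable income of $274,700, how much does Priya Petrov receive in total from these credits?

Earned Income Credit: $274,700 is $600 into a $18,000 phase-out range, leaving 17,400/18,000 of the credit: $510 × 17,400/18,000 = $493.
Health Coverage Credit: income exceeds $254,600 by $20,100, which is 11 full-or-partial $2,000 increments; reduction = 11 × $22 = $242, leaving $120.
Child Care Credit: 15% of the $54,800 excess over $219,900 is $8,220; credit = $9,350 − $8,220 = $1,130.
Total: $493 + $120 + $1,130 = $1,743.

$1,743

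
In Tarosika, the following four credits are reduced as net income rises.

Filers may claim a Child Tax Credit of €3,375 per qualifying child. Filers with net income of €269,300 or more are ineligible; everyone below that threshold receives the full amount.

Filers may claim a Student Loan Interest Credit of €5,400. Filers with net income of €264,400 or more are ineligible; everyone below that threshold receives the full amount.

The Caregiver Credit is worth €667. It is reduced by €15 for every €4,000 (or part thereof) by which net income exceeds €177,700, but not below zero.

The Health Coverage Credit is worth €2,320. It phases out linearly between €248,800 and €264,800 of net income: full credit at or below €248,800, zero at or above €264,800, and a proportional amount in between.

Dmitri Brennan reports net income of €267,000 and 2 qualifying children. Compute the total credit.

Child Tax Credit: base = 2 × €3,375 = €6,750. €267,000 is below the €269,300 cutoff, so the full €6,750 applies.
Student Loan Interest Credit: €267,000 meets or exceeds the €264,400 cutoff, so the credit is €0.
Caregiver Credit: income exceeds €177,700 by €89,300, which is 23 full-or-partial €4,000 increments; reduction = 23 × €15 = €345, leaving €322.
Health Coverage Credit: €267,000 is at or above €264,800, so the credit is €0.
Total: €6,750 + €0 + €322 + €0 = €7,072.

€7,072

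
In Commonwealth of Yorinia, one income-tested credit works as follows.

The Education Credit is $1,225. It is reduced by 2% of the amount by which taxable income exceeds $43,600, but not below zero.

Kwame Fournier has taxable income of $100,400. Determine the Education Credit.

Education Credit: 2% of the $56,800 excess over $43,600 is $1,136; credit = $1,225 − $1,136 = $89.

$89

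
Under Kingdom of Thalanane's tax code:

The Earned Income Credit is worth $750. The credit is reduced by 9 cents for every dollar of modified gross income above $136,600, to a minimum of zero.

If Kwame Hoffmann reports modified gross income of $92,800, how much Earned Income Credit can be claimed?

Earned Income Credit: $92,800 is at or below the $136,600 threshold, so the full $750 applies.

$750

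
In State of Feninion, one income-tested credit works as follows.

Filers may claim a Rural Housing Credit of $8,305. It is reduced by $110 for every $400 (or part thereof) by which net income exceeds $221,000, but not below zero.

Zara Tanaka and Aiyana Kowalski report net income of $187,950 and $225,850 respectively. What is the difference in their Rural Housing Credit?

$1,430

Zara ($187,950): Rural Housing Credit: $187,950 is at or below the $221,000 threshold, so the full $8,305 applies.
Aiyana ($225,850): Rural Housing Credit: income exceeds $221,000 by $4,850, which is 13 full-or-partial $400 increments; reduction = 13 × $110 = $1,430, leaving $6,875.
Difference: |$8,305 − $6,875| = $1,430.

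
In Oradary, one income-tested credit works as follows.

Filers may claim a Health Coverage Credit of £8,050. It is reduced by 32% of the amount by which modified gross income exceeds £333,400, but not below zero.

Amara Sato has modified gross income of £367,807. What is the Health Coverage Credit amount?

£0

Health Coverage Credit: 32% of the £34,407 excess over £333,400 is £11,010.24 ≥ base, so the credit is £0.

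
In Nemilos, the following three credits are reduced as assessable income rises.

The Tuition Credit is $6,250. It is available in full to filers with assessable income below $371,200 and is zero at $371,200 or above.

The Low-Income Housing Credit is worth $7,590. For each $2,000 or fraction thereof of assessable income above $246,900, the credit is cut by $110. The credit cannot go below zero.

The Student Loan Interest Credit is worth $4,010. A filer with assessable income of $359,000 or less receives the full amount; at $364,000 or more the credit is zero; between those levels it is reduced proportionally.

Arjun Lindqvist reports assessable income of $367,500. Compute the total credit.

Tuition Credit: $367,500 is below the $371,200 cutoff, so the full $6,250 applies.
Low-Income Housing Credit: income exceeds $246,900 by $120,600, which is 61 full-or-partial $2,000 increments; reduction = 61 × $110 = $6,710, leaving $880.
Student Loan Interest Credit: $367,500 is at or above $364,000, so the credit is $0.
Total: $6,250 + $880 + $0 = $7,130.

$7,130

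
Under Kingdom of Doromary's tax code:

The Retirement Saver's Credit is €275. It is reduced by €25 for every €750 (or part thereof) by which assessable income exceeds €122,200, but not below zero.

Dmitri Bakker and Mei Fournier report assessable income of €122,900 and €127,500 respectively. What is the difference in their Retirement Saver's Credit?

Dmitri (€122,900): Retirement Saver's Credit: income exceeds €122,200 by €700, which is 1 full-or-partial €750 increment; reduction = 1 × €25 = €25, leaving €250.
Mei (€127,500): Retirement Saver's Credit: income exceeds €122,200 by €5,300, which is 8 full-or-partial €750 increments; reduction = 8 × €25 = €200, leaving €75.
Difference: |€250 − €75| = €175.

€175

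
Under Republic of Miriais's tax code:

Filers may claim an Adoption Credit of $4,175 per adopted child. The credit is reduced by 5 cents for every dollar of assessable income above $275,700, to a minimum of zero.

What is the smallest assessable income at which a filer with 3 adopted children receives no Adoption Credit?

$526,200

Full credit = 3 × $4,175 = $12,525.
The credit falls by 5% of each dollar above $275,700, so it reaches zero when the excess is $12,525 / 5% = $250,500: income = $275,700 + $250,500 = $526,200.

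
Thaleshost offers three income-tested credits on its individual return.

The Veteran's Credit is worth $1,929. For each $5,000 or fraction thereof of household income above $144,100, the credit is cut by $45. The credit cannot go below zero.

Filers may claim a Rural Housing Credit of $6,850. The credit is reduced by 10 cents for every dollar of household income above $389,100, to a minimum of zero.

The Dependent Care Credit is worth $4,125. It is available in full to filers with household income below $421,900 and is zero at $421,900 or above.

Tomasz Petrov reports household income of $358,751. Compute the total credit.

$10,975

Veteran's Credit: income exceeds $144,100 by $214,651 → 43 increments × $45 = $1,935 ≥ base, so the credit is $0.
Rural Housing Credit: $358,751 is at or below the $389,100 threshold, so the full $6,850 applies.
Dependent Care Credit: $358,751 is below the $421,900 cutoff, so the full $4,125 applies.
Total: $0 + $6,850 + $4,125 = $10,975.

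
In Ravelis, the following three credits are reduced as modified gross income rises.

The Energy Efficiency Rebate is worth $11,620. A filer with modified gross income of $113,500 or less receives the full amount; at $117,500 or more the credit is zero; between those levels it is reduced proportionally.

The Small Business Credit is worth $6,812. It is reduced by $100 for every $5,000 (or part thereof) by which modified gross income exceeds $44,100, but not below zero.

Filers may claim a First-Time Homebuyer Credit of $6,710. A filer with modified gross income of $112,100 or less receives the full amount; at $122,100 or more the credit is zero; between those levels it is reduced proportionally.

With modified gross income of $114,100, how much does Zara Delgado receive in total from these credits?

Energy Efficiency Rebate: $114,100 is $600 into a $4,000 phase-out range, leaving 3,400/4,000 of the credit: $11,620 × 3,400/4,000 = $9,877.
Small Business Credit: income exceeds $44,100 by $70,000, which is 14 full-or-partial $5,000 increments; reduction = 14 × $100 = $1,400, leaving $5,412.
First-Time Homebuyer Credit: $114,100 is $2,000 into a $10,000 phase-out range, leaving 8,000/10,000 of the credit: $6,710 × 8,000/10,000 = $5,368.
Total: $9,877 + $5,412 + $5,368 = $20,657.

$20,657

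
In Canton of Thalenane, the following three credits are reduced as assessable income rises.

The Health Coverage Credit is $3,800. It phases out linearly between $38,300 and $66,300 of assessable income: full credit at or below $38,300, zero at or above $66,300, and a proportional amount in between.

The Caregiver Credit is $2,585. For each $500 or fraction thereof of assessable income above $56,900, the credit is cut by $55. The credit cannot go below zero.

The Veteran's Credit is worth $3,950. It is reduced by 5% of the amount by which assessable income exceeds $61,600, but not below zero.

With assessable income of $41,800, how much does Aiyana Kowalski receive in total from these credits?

$9,860

Health Coverage Credit: $41,800 is $3,500 into a $28,000 phase-out range, leaving 24,500/28,000 of the credit: $3,800 × 24,500/28,000 = $3,325.
Caregiver Credit: $41,800 is at or below the $56,900 threshold, so the full $2,585 applies.
Veteran's Credit: $41,800 is at or below the $61,600 threshold, so the full $3,950 applies.
Total: $3,325 + $2,585 + $3,950 = $9,860.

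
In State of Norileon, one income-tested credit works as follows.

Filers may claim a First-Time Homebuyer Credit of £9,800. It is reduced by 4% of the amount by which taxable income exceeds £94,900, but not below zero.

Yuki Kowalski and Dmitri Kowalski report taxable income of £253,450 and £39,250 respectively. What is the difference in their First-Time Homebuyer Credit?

Yuki (£253,450): First-Time Homebuyer Credit: 4% of the £158,550 excess over £94,900 is £6,342; credit = £9,800 − £6,342 = £3,458.
Dmitri (£39,250): First-Time Homebuyer Credit: £39,250 is at or below the £94,900 threshold, so the full £9,800 applies.
Difference: |£3,458 − £9,800| = £6,342.

£6,342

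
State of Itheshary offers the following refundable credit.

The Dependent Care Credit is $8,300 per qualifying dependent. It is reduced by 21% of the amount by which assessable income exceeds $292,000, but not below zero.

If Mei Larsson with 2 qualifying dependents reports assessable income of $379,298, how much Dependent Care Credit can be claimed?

$0

Dependent Care Credit: base = 2 × $8,300 = $16,600. 21% of the $87,298 excess over $292,000 is $18,332.58 ≥ base, so the credit is $0.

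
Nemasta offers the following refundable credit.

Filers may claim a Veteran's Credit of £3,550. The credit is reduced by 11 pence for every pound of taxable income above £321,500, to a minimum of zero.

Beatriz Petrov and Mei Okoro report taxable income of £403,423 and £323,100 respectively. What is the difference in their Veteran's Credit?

Beatriz (£403,423): Veteran's Credit: 11% of the £81,923 excess over £321,500 is £9,011.53 ≥ base, so the credit is £0.
Mei (£323,100): Veteran's Credit: 11% of the £1,600 excess over £321,500 is £176; credit = £3,550 − £176 = £3,374.
Difference: |£0 − £3,374| = £3,374.

£3,374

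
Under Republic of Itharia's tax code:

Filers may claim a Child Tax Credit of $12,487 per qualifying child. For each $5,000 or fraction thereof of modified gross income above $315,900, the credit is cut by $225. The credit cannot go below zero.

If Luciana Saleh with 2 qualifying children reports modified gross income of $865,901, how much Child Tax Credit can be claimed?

Child Tax Credit: base = 2 × $12,487 = $24,974. income exceeds $315,900 by $550,001 → 111 increments × $225 = $24,975 ≥ base, so the credit is $0.

$0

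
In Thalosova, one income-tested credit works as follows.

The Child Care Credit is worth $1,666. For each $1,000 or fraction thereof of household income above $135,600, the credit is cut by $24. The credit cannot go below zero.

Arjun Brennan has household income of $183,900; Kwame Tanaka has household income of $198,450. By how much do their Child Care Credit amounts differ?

$336

Arjun ($183,900): Child Care Credit: income exceeds $135,600 by $48,300, which is 49 full-or-partial $1,000 increments; reduction = 49 × $24 = $1,176, leaving $490.
Kwame ($198,450): Child Care Credit: income exceeds $135,600 by $62,850, which is 63 full-or-partial $1,000 increments; reduction = 63 × $24 = $1,512, leaving $154.
Difference: |$490 − $154| = $336.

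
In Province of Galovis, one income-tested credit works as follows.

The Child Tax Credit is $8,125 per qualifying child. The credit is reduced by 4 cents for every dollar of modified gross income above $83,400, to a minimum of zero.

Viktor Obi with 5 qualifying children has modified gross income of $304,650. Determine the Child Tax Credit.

Child Tax Credit: base = 5 × $8,125 = $40,625. 4% of the $221,250 excess over $83,400 is $8,850; credit = $40,625 − $8,850 = $31,775.

$31,775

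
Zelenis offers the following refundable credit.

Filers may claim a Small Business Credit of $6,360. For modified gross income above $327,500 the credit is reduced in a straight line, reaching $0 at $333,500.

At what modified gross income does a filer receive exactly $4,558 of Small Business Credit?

$4,558 is 4,558/6,360 of the full $6,360, so 1,802/6,360 of the $6,000 range has been used: income = $327,500 + $6,000 × 1,802/6,360 = $329,200.

$329,200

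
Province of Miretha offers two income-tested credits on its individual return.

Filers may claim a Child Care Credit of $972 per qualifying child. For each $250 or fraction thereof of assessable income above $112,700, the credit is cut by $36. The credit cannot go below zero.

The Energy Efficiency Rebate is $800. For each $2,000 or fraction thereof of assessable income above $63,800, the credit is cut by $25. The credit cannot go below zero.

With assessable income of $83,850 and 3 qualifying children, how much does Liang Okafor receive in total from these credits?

$3,441

Child Care Credit: base = 3 × $972 = $2,916. $83,850 is at or below the $112,700 threshold, so the full $2,916 applies.
Energy Efficiency Rebate: income exceeds $63,800 by $20,050, which is 11 full-or-partial $2,000 increments; reduction = 11 × $25 = $275, leaving $525.
Total: $2,916 + $525 = $3,441.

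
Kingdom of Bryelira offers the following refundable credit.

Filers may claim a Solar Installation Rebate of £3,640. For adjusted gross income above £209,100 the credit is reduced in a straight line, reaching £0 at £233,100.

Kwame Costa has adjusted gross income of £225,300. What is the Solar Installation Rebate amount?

Solar Installation Rebate: £225,300 is £16,200 into a £24,000 phase-out range, leaving 7,800/24,000 of the credit: £3,640 × 7,800/24,000 = £1,183.

£1,183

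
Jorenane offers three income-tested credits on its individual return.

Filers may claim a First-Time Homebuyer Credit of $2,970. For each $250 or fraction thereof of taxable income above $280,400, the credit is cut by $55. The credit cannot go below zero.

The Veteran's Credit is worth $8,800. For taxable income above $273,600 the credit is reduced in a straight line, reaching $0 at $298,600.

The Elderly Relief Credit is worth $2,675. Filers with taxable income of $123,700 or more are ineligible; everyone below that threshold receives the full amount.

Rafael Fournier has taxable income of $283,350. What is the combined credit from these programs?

First-Time Homebuyer Credit: income exceeds $280,400 by $2,950, which is 12 full-or-partial $250 increments; reduction = 12 × $55 = $660, leaving $2,310.
Veteran's Credit: $283,350 is $9,750 into a $25,000 phase-out range, leaving 15,250/25,000 of the credit: $8,800 × 15,250/25,000 = $5,368.
Elderly Relief Credit: $283,350 meets or exceeds the $123,700 cutoff, so the credit is $0.
Total: $2,310 + $5,368 + $0 = $7,678.

$7,678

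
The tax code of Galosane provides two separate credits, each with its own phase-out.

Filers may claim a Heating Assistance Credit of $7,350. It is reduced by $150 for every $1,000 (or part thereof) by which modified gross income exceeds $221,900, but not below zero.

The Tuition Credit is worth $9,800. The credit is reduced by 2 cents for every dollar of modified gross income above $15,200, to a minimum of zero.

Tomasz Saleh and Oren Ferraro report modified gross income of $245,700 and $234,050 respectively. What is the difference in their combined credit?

Tomasz ($245,700): Heating Assistance Credit: income exceeds $221,900 by $23,800, which is 24 full-or-partial $1,000 increments; reduction = 24 × $150 = $3,600, leaving $3,750. Tuition Credit: 2% of the $230,500 excess over $15,200 is $4,610; credit = $9,800 − $4,610 = $5,190. total $3,750 + $5,190 = $8,940
Oren ($234,050): Heating Assistance Credit: income exceeds $221,900 by $12,150, which is 13 full-or-partial $1,000 increments; reduction = 13 × $150 = $1,950, leaving $5,400. Tuition Credit: 2% of the $218,850 excess over $15,200 is $4,377; credit = $9,800 − $4,377 = $5,423. total $5,400 + $5,423 = $10,823
Difference: |$8,940 − $10,823| = $1,883.

$1,883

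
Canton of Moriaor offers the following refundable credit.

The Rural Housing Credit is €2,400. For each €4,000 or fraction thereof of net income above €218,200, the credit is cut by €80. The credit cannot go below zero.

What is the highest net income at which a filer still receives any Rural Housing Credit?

€334,200

After 29 increments the reduction is 29 × €80 = €2,320, leaving €80; one more increment wipes it out. Increment 29 ends at excess 29 × €4,000 = €116,000, so the highest qualifying income is €218,200 + €116,000 = €334,200.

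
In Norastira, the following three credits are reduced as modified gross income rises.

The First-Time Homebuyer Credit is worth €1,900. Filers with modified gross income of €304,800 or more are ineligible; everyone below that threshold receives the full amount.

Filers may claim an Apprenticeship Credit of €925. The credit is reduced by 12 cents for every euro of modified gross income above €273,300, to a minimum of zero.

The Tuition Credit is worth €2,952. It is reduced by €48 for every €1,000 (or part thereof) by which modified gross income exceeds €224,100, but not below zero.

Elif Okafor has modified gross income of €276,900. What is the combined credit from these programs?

First-Time Homebuyer Credit: €276,900 is below the €304,800 cutoff, so the full €1,900 applies.
Apprenticeship Credit: 12% of the €3,600 excess over €273,300 is €432; credit = €925 − €432 = €493.
Tuition Credit: income exceeds €224,100 by €52,800, which is 53 full-or-partial €1,000 increments; reduction = 53 × €48 = €2,544, leaving €408.
Total: €1,900 + €493 + €408 = €2,801.

€2,801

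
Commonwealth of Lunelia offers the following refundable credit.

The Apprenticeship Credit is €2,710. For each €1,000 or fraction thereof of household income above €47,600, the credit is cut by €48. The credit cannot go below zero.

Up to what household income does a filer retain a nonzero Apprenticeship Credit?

€103,600

After 56 increments the reduction is 56 × €48 = €2,688, leaving €22; one more increment wipes it out. Increment 56 ends at excess 56 × €1,000 = €56,000, so the highest qualifying income is €47,600 + €56,000 = €103,600.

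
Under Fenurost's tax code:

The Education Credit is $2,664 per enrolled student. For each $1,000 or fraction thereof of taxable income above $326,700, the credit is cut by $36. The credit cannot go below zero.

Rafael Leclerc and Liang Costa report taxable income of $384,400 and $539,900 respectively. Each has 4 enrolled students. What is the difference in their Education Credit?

Rafael ($384,400): Education Credit: base = 4 × $2,664 = $10,656. income exceeds $326,700 by $57,700, which is 58 full-or-partial $1,000 increments; reduction = 58 × $36 = $2,088, leaving $8,568.
Liang ($539,900): Education Credit: base = 4 × $2,664 = $10,656. income exceeds $326,700 by $213,200, which is 214 full-or-partial $1,000 increments; reduction = 214 × $36 = $7,704, leaving $2,952.
Difference: |$8,568 − $2,952| = $5,616.

$5,616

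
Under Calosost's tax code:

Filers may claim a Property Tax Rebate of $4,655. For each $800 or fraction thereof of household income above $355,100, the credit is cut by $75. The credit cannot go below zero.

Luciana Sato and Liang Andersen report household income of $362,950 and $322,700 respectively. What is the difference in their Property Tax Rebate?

$750

Luciana ($362,950): Property Tax Rebate: income exceeds $355,100 by $7,850, which is 10 full-or-partial $800 increments; reduction = 10 × $75 = $750, leaving $3,905.
Liang ($322,700): Property Tax Rebate: $322,700 is at or below the $355,100 threshold, so the full $4,655 applies.
Difference: |$3,905 − $4,655| = $750.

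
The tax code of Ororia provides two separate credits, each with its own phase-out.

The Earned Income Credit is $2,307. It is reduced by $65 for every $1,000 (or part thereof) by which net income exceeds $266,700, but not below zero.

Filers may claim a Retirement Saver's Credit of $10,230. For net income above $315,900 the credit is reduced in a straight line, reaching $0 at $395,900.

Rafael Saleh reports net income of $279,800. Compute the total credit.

$11,627

Earned Income Credit: income exceeds $266,700 by $13,100, which is 14 full-or-partial $1,000 increments; reduction = 14 × $65 = $910, leaving $1,397.
Retirement Saver's Credit: $279,800 is at or below the $315,900 threshold, so the full $10,230 applies.
Total: $1,397 + $10,230 = $11,627.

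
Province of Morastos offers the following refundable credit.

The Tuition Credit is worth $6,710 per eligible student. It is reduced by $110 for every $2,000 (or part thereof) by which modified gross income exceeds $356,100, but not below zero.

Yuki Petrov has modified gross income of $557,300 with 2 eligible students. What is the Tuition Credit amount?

Tuition Credit: base = 2 × $6,710 = $13,420. income exceeds $356,100 by $201,200, which is 101 full-or-partial $2,000 increments; reduction = 101 × $110 = $11,110, leaving $2,310.

$2,310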